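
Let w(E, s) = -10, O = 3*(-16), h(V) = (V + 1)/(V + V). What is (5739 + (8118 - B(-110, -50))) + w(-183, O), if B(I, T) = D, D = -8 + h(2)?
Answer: 55417/4 ≈ 13854.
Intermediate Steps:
h(V) = (1 + V)/(2*V) (h(V) = (1 + V)/((2*V)) = (1 + V)*(1/(2*V)) = (1 + V)/(2*V))
O = -48
D = -29/4 (D = -8 + (1/2)*(1 + 2)/2 = -8 + (1/2)*(1/2)*3 = -8 + 3/4 = -29/4 ≈ -7.2500)
B(I, T) = -29/4
(5739 + (8118 - B(-110, -50))) + w(-183, O) = (5739 + (8118 - 1*(-29/4))) - 10 = (5739 + (8118 + 29/4)) - 10 = (5739 + 32501/4) - 10 = 55457/4 - 10 = 55417/4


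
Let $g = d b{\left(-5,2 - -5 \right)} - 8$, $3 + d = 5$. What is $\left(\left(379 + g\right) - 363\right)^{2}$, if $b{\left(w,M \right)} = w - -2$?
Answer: $4$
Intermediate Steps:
$d = 2$ ($d = -3 + 5 = 2$)
$b{\left(w,M \right)} = 2 + w$ ($b{\left(w,M \right)} = w + 2 = 2 + w$)
$g = -14$ ($g = 2 \left(2 - 5\right) - 8 = 2 \left(-3\right) - 8 = -6 - 8 = -14$)
$\left(\left(379 + g\right) - 363\right)^{2} = \left(\left(379 - 14\right) - 363\right)^{2} = \left(365 - 363\right)^{2} = 2^{2} = 4$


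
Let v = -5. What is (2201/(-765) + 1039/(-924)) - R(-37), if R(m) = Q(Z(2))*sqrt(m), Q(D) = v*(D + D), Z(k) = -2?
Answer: -942853/235620 - 20*I*sqrt(37) ≈ -4.0016 - 121.66*I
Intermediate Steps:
Q(D) = -10*D (Q(D) = -5*(D + D) = -10*D)
R(m) = 20*sqrt(m) (R(m) = (-10*(-2))*sqrt(m) = 20*sqrt(m))
(2201/(-765) + 1039/(-924)) - R(-37) = (2201/(-765) + 1039/(-924)) - 20*sqrt(-37) = (2201*(-1/765) + 1039*(-1/924)) - 20*I*sqrt(37) = (-2201/765 - 1039/924) - 20*I*sqrt(37) = -942853/235620 - 20*I*sqrt(37)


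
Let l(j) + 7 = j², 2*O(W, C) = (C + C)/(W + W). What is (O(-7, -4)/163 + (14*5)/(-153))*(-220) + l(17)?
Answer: 66733666/174573 ≈ 382.27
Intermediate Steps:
O(W, C) = C/(2*W) (O(W, C) = ((C + C)/(W + W))/2 = ((2*C)/((2*W)))/2 = ((2*C)*(1/(2*W)))/2 = (C/W)/2 = C/(2*W))
l(j) = -7 + j²
(O(-7, -4)/163 + (14*5)/(-153))*(-220) + l(17) = (((½)*(-4)/(-7))/163 + (14*5)/(-153))*(-220) + (-7 + 17²) = (((½)*(-4)*(-⅐))*(1/163) + 70*(-1/153))*(-220) + (-7 + 289) = ((2/7)*(1/163) - 70/153)*(-220) + 282 = (2/1141 - 70/153)*(-220) + 282 = -79564/174573*(-220) + 282 = 17504080/174573 + 282 = 66733666/174573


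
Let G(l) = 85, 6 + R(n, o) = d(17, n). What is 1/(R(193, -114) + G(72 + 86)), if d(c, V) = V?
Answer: 1/272 ≈ 0.0036765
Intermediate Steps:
R(n, o) = -6 + n
1/(R(193, -114) + G(72 + 86)) = 1/((-6 + 193) + 85) = 1/(187 + 85) = 1/272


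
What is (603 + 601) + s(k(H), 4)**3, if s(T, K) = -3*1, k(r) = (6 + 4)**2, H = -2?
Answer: 1177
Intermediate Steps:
k(r) = 100 (k(r) = 10**2 = 100)
s(T, K) = -3
(603 + 601) + s(k(H), 4)**3 = (603 + 601) + (-3)**3 = 1204 - 27 = 1177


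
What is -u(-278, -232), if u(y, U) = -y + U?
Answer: -46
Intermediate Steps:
u(y, U) = U - y
-u(-278, -232) = -(-232 - 1*(-278)) = -(-232 + 278) = -1*46 = -46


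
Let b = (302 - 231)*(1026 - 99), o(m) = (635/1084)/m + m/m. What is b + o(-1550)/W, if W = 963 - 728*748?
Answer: 12022459621963167/182664959240 ≈ 65817.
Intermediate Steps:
o(m) = 1 + 635/(1084*m) (o(m) = (635*(1/1084))/m + 1 = 635/(1084*m) + 1 = 1 + 635/(1084*m))
W = -543581 (W = 963 - 544544 = -543581)
b = 65817 (b = 71*927 = 65817)
b + o(-1550)/W = 65817 + ((635/1084 - 1550)/(-1550))/(-543581) = 65817 - 1/1550*(-1679565/1084)*(-1/543581) = 65817 + (335913/336040)*(-1/543581) = 65817 - 335913/182664959240 = 12022459621963167/182664959240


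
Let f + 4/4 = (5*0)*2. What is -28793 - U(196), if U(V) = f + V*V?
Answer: -67208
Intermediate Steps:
f = -1 (f = -1 + (5*0)*2 = -1 + 0*2 = -1 + 0 = -1)
U(V) = -1 + V² (U(V) = -1 + V*V = -1 + V²)
-28793 - U(196) = -28793 - (-1 + 196²) = -28793 - (-1 + 38416) = -28793 - 1*38415 = -28793 - 38415 = -67208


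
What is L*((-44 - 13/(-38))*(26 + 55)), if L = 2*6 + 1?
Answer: -1746927/38 ≈ -45972.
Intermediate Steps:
L = 13 (L = 12 + 1 = 13)
L*((-44 - 13/(-38))*(26 + 55)) = 13*((-44 - 13/(-38))*(26 + 55)) = 13*((-44 - 13*(-1/38))*81) = 13*((-44 + 13/38)*81) = 13*(-1659/38*81) = 13*(-134379/38) = -1746927/38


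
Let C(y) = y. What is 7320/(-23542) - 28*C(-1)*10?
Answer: 3292220/11771 ≈ 279.69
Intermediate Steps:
7320/(-23542) - 28*C(-1)*10 = 7320/(-23542) - 28*(-1)*10 = 7320*(-1/23542) - (-28)*10 = -3660/11771 - 1*(-280) = -3660/11771 + 280 = 3292220/11771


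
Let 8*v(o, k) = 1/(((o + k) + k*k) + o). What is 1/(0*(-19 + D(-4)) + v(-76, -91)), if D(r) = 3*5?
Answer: 64304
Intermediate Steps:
v(o, k) = 1/(8*(k + k**2 + 2*o)) (v(o, k) = 1/(8*(((o + k) + k*k) + o)) = 1/(8*(((k + o) + k**2) + o)) = 1/(8*((k + o + k**2) + o)) = 1/(8*(k + k**2 + 2*o)))
D(r) = 15
1/(0*(-19 + D(-4)) + v(-76, -91)) = 1/(0*(-19 + 15) + 1/(8*(-91 + (-91)**2 + 2*(-76)))) = 1/(0*(-4) + 1/(8*(-91 + 8281 - 152))) = 1/(0 + (1/8)/8038) = 1/(0 + (1/8)*(1/8038)) = 1/(0 + 1/64304) = 1/(1/64304) = 64304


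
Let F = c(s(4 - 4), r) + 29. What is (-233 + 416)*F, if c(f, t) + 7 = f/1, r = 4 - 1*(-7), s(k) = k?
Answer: 4026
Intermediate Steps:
r = 11 (r = 4 + 7 = 11)
c(f, t) = -7 + f (c(f, t) = -7 + f/1 = -7 + f*1 = -7 + f)
F = 22 (F = (-7 + (4 - 4)) + 29 = (-7 + 0) + 29 = -7 + 29 = 22)
(-233 + 416)*F = (-233 + 416)*22 = 183*22 = 4026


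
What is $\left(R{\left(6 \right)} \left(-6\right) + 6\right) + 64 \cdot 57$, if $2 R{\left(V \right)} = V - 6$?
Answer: $3654$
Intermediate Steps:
$R{\left(V \right)} = -3 + \frac{V}{2}$ ($R{\left(V \right)} = \frac{V - 6}{2} = \frac{-6 + V}{2} = -3 + \frac{V}{2}$)
$\left(R{\left(6 \right)} \left(-6\right) + 6\right) + 64 \cdot 57 = \left(\left(-3 + \frac{1}{2} \cdot 6\right) \left(-6\right) + 6\right) + 64 \cdot 57 = \left(\left(-3 + 3\right) \left(-6\right) + 6\right) + 3648 = \left(0 \left(-6\right) + 6\right) + 3648 = \left(0 + 6\right) + 3648 = 6 + 3648 = 3654$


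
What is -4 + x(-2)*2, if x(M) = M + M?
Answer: -12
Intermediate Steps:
x(M) = 2*M
-4 + x(-2)*2 = -4 + (2*(-2))*2 = -4 - 4*2 = -4 - 8 = -12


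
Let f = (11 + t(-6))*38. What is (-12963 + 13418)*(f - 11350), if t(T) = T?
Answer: -5077800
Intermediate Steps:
f = 190 (f = (11 - 6)*38 = 5*38 = 190)
(-12963 + 13418)*(f - 11350) = (-12963 + 13418)*(190 - 11350) = 455*(-11160) = -5077800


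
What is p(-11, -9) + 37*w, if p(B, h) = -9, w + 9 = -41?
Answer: -1859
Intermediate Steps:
w = -50 (w = -9 - 41 = -50)
p(-11, -9) + 37*w = -9 + 37*(-50) = -9 - 1850 = -1859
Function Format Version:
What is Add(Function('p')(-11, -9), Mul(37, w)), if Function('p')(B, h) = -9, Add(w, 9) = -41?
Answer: -1859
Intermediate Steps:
w = -50 (w = Add(-9, -41) = -50)
Add(Function('p')(-11, -9), Mul(37, w)) = Add(-9, Mul(37, -50)) = Add(-9, -1850) = -1859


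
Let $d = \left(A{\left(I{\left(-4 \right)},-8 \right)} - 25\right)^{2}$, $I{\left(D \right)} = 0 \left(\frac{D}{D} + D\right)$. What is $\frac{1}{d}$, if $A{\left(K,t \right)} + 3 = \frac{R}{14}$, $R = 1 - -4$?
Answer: $\frac{196}{149769} \approx 0.0013087$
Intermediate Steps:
$R = 5$ ($R = 1 + 4 = 5$)
$I{\left(D \right)} = 0$ ($I{\left(D \right)} = 0 \left(1 + D\right) = 0$)
$A{\left(K,t \right)} = - \frac{37}{14}$ ($A{\left(K,t \right)} = -3 + \frac{5}{14} = - \frac{37}{14}$)
$d = \frac{149769}{196}$ ($d = \left(- \frac{37}{14} - 25\right)^{2} = \left(- \frac{387}{14}\right)^{2} = \frac{149769}{196} \approx 764.13$)
$\frac{1}{d} = \frac{1}{\frac{149769}{196}} = \frac{196}{149769}$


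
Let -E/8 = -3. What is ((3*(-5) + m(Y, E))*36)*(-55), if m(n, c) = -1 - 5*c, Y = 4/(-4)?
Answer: 269280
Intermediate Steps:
E = 24 (E = -8*(-3) = 24)
Y = -1 (Y = 4*(-1/4) = -1)
((3*(-5) + m(Y, E))*36)*(-55) = ((3*(-5) + (-1 - 5*24))*36)*(-55) = ((-15 + (-1 - 120))*36)*(-55) = ((-15 - 121)*36)*(-55) = -136*36*(-55) = -4896*(-55) = 269280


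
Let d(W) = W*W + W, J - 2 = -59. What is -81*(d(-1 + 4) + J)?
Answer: 3645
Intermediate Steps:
J = -57 (J = 2 - 59 = -57)
d(W) = W + W**2 (d(W) = W**2 + W = W + W**2)
-81*(d(-1 + 4) + J) = -81*((-1 + 4)*(1 + (-1 + 4)) - 57) = -81*(3*(1 + 3) - 57) = -81*(3*4 - 57) = -81*(12 - 57) = -81*(-45) = 3645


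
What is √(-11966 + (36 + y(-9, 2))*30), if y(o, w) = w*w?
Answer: I*√10766 ≈ 103.76*I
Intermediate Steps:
y(o, w) = w²
√(-11966 + (36 + y(-9, 2))*30) = √(-11966 + (36 + 2²)*30) = √(-11966 + (36 + 4)*30) = √(-11966 + 40*30) = √(-11966 + 1200) = √(-10766) = I*√10766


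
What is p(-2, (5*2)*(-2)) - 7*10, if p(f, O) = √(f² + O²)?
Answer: -70 + 2*√101 ≈ -49.900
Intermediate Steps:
p(f, O) = √(O² + f²)
p(-2, (5*2)*(-2)) - 7*10 = √(((5*2)*(-2))² + (-2)²) - 7*10 = √((10*(-2))² + 4) - 70 = √((-20)² + 4) - 70 = √(400 + 4) - 70 = √404 - 70 = 2*√101 - 70 = -70 + 2*√101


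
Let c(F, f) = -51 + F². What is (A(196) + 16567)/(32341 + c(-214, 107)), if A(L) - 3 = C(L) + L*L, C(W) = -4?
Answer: 27491/39043 ≈ 0.70412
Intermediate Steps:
A(L) = -1 + L² (A(L) = 3 + (-4 + L*L) = 3 + (-4 + L²) = -1 + L²)
(A(196) + 16567)/(32341 + c(-214, 107)) = ((-1 + 196²) + 16567)/(32341 + (-51 + (-214)²)) = ((-1 + 38416) + 16567)/(32341 + (-51 + 45796)) = (38415 + 16567)/(32341 + 45745) = 54982/78086 = 54982*(1/78086) = 27491/39043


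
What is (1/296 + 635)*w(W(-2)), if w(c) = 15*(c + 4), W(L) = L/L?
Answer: 14097075/296 ≈ 47625.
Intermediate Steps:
W(L) = 1
w(c) = 60 + 15*c (w(c) = 15*(4 + c) = 60 + 15*c)
(1/296 + 635)*w(W(-2)) = (1/296 + 635)*(60 + 15*1) = (1/296 + 635)*(60 + 15) = (187961/296)*75 = 14097075/296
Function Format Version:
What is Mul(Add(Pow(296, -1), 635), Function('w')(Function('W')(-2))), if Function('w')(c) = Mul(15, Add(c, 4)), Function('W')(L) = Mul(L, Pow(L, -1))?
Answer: Rational(14097075, 296) ≈ 47625.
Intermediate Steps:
Function('W')(L) = 1
Function('w')(c) = Add(60, Mul(15, c)) (Function('w')(c) = Mul(15, Add(4, c)) = Add(60, Mul(15, c)))
Mul(Add(Pow(296, -1), 635), Function('w')(Function('W')(-2))) = Mul(Add(Pow(296, -1), 635), Add(60, Mul(15, 1))) = Mul(Add(Rational(1, 296), 635), Add(60, 15)) = Mul(Rational(187961, 296), 75) = Rational(14097075, 296)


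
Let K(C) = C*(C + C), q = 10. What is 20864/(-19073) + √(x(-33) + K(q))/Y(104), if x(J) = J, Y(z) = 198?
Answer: -20864/19073 + √167/198 ≈ -1.0286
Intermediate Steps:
K(C) = 2*C² (K(C) = C*(2*C) = 2*C²)
20864/(-19073) + √(x(-33) + K(q))/Y(104) = 20864/(-19073) + √(-33 + 2*10²)/198 = 20864*(-1/19073) + √(-33 + 2*100)*(1/198) = -20864/19073 + √(-33 + 200)*(1/198) = -20864/19073 + √167*(1/198) = -20864/19073 + √167/198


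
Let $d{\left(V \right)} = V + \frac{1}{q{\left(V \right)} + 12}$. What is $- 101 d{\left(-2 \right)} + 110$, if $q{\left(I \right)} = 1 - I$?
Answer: $\frac{4579}{15} \approx 305.27$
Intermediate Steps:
$d{\left(V \right)} = V + \frac{1}{13 - V}$ ($d{\left(V \right)} = V + \frac{1}{\left(1 - V\right) + 12} = V + \frac{1}{13 - V}$)
$- 101 d{\left(-2 \right)} + 110 = - 101 \frac{-1 + \left(-2\right)^{2} - -26}{-13 - 2} + 110 = - 101 \frac{-1 + 4 + 26}{-15} + 110 = - 101 \left(\left(- \frac{1}{15}\right) 29\right) + 110 = \left(-101\right) \left(- \frac{29}{15}\right) + 110 = \frac{2929}{15} + 110 = \frac{4579}{15}$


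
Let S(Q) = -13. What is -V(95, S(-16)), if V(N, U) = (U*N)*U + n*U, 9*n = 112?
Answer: -143039/9 ≈ -15893.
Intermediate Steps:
n = 112/9 (n = (⅑)*112 = 112/9 ≈ 12.444)
V(N, U) = 112*U/9 + N*U² (V(N, U) = (U*N)*U + 112*U/9 = (N*U)*U + 112*U/9 = N*U² + 112*U/9 = 112*U/9 + N*U²)
-V(95, S(-16)) = -(-13)*(112 + 9*95*(-13))/9 = -(-13)*(112 - 11115)/9 = -(-13)*(-11003)/9 = -1*143039/9 = -143039/9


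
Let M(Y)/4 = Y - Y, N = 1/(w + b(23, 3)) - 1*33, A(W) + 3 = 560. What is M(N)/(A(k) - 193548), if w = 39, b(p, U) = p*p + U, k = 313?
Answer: 0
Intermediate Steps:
A(W) = 557 (A(W) = -3 + 560 = 557)
b(p, U) = U + p² (b(p, U) = p² + U = U + p²)
N = -18842/571 (N = 1/(39 + (3 + 23²)) - 1*33 = 1/(39 + (3 + 529)) - 33 = 1/(39 + 532) - 33 = 1/571 - 33 = -18842/571 ≈ -32.998)
M(Y) = 0 (M(Y) = 4*(Y - Y) = 4*0 = 0)
M(N)/(A(k) - 193548) = 0/(557 - 193548) = 0/(-192991) = 0*(-1/192991) = 0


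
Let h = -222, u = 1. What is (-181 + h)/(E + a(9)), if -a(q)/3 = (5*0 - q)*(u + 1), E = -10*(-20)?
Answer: -403/254 ≈ -1.5866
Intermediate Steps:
E = 200
a(q) = 6*q (a(q) = -3*(5*0 - q)*(1 + 1) = -3*(0 - q)*2 = -3*(-q)*2 = -(-6)*q = 6*q)
(-181 + h)/(E + a(9)) = (-181 - 222)/(200 + 6*9) = -403/(200 + 54) = -403/254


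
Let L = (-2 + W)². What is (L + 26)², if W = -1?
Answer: 1225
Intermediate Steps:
L = 9 (L = (-2 - 1)² = (-3)² = 9)
(L + 26)² = (9 + 26)² = 35² = 1225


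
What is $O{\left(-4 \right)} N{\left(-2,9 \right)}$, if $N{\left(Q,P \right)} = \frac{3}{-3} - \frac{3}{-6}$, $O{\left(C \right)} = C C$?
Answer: $-8$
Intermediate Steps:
$O{\left(C \right)} = C^{2}$
$N{\left(Q,P \right)} = - \frac{1}{2}$ ($N{\left(Q,P \right)} = 3 \left(- \frac{1}{3}\right) - - \frac{1}{2} = -1 + \frac{1}{2} = - \frac{1}{2}$)
$O{\left(-4 \right)} N{\left(-2,9 \right)} = \left(-4\right)^{2} \left(- \frac{1}{2}\right) = 16 \left(- \frac{1}{2}\right) = -8$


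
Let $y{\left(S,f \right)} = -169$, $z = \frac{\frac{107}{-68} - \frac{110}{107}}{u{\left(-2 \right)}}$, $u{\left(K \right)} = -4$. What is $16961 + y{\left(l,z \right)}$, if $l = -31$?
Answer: $16792$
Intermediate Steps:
$z = \frac{18929}{29104}$ ($z = \frac{\frac{107}{-68} - \frac{110}{107}}{-4} = \left(107 \left(- \frac{1}{68}\right) - \frac{110}{107}\right) \left(- \frac{1}{4}\right) = \left(- \frac{107}{68} - \frac{110}{107}\right) \left(- \frac{1}{4}\right) = \left(- \frac{18929}{7276}\right) \left(- \frac{1}{4}\right) = \frac{18929}{29104} \approx 0.65039$)
$16961 + y{\left(l,z \right)} = 16961 - 169 = 16792$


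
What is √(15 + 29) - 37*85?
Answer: -3145 + 2*√11 ≈ -3138.4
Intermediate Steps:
√(15 + 29) - 37*85 = √44 - 3145 = 2*√11 - 3145 = -3145 + 2*√11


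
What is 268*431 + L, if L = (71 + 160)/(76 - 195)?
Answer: 1963603/17 ≈ 1.1551e+5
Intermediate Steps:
L = -33/17 (L = 231/(-119) = 231*(-1/119) = -33/17 ≈ -1.9412)
268*431 + L = 268*431 - 33/17 = 115508 - 33/17 = 1963603/17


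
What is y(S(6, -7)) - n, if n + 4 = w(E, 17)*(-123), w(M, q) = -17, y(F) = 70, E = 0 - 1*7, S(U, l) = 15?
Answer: -2017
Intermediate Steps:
E = -7 (E = 0 - 7 = -7)
n = 2087 (n = -4 - 17*(-123) = -4 + 2091 = 2087)
y(S(6, -7)) - n = 70 - 1*2087 = 70 - 2087 = -2017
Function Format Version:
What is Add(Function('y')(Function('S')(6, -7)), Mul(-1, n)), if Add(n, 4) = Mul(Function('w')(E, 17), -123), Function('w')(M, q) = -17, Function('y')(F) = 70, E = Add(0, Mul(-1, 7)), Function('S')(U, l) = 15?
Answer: -2017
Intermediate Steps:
E = -7 (E = Add(0, -7) = -7)
n = 2087 (n = Add(-4, Mul(-17, -123)) = Add(-4, 2091) = 2087)
Add(Function('y')(Function('S')(6, -7)), Mul(-1, n)) = Add(70, Mul(-1, 2087)) = Add(70, -2087) = -2017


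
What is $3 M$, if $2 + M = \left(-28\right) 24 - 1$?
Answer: $-2025$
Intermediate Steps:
$M = -675$ ($M = -2 - 673 = -675$)
$3 M = 3 \left(-675\right) = -2025$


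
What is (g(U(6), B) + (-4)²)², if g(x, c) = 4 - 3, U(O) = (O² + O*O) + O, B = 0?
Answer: 289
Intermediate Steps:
U(O) = O + 2*O² (U(O) = (O² + O²) + O = 2*O² + O = O + 2*O²)
g(x, c) = 1
(g(U(6), B) + (-4)²)² = (1 + (-4)²)² = (1 + 16)² = 17² = 289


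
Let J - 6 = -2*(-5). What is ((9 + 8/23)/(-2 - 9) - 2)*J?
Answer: -11536/253 ≈ -45.597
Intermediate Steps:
J = 16 (J = 6 - 2*(-5) = 6 + 10 = 16)
((9 + 8/23)/(-2 - 9) - 2)*J = ((9 + 8/23)/(-2 - 9) - 2)*16 = ((9 + 8*(1/23))/(-11) - 2)*16 = ((9 + 8/23)*(-1/11) - 2)*16 = ((215/23)*(-1/11) - 2)*16 = (-215/253 - 2)*16 = -721/253*16 = -11536/253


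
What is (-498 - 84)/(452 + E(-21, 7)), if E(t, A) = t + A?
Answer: -97/73 ≈ -1.3288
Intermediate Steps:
E(t, A) = A + t
(-498 - 84)/(452 + E(-21, 7)) = (-498 - 84)/(452 + (7 - 21)) = -582/(452 - 14) = -582/438 = -582*1/438 = -97/73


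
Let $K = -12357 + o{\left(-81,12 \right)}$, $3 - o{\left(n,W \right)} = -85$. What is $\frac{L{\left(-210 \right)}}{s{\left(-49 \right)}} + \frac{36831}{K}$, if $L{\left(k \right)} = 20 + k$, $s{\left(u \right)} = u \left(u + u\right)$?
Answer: $- \frac{89596786}{29457869} \approx -3.0415$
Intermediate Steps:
$s{\left(u \right)} = 2 u^{2}$ ($s{\left(u \right)} = u 2 u = 2 u^{2}$)
$o{\left(n,W \right)} = 88$ ($o{\left(n,W \right)} = 3 - -85 = 3 + 85 = 88$)
$K = -12269$ ($K = -12357 + 88 = -12269$)
$\frac{L{\left(-210 \right)}}{s{\left(-49 \right)}} + \frac{36831}{K} = \frac{20 - 210}{2 \left(-49\right)^{2}} + \frac{36831}{-12269} = - \frac{190}{2 \cdot 2401} + 36831 \left(- \frac{1}{12269}\right) = - \frac{190}{4802} - \frac{36831}{12269} = \left(-190\right) \frac{1}{4802} - \frac{36831}{12269} = - \frac{95}{2401} - \frac{36831}{12269} = - \frac{89596786}{29457869}$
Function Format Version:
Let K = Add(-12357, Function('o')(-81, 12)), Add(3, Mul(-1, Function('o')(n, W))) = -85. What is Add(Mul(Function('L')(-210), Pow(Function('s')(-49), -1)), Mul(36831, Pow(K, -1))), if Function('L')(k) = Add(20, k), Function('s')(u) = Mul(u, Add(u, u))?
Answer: Rational(-89596786, 29457869) ≈ -3.0415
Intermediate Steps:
Function('s')(u) = Mul(2, Pow(u, 2)) (Function('s')(u) = Mul(u, Mul(2, u)) = Mul(2, Pow(u, 2)))
Function('o')(n, W) = 88 (Function('o')(n, W) = Add(3, Mul(-1, -85)) = Add(3, 85) = 88)
K = -12269 (K = Add(-12357, 88) = -12269)
Add(Mul(Function('L')(-210), Pow(Function('s')(-49), -1)), Mul(36831, Pow(K, -1))) = Add(Mul(Add(20, -210), Pow(Mul(2, Pow(-49, 2)), -1)), Mul(36831, Pow(-12269, -1))) = Add(Mul(-190, Pow(Mul(2, 2401), -1)), Mul(36831, Rational(-1, 12269))) = Add(Mul(-190, Pow(4802, -1)), Rational(-36831, 12269)) = Add(Mul(-190, Rational(1, 4802)), Rational(-36831, 12269)) = Add(Rational(-95, 2401), Rational(-36831, 12269)) = Rational(-89596786, 29457869)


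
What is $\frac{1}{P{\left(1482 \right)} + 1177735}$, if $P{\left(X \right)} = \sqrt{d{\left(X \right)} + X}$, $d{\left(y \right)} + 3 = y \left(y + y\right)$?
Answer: $\frac{1177735}{1387055336098} - \frac{\sqrt{4394127}}{1387055336098} \approx 8.4758 \cdot 10^{-7}$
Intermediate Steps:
$d{\left(y \right)} = -3 + 2 y^{2}$ ($d{\left(y \right)} = -3 + y \left(y + y\right) = -3 + y 2 y = -3 + 2 y^{2}$)
$P{\left(X \right)} = \sqrt{-3 + X + 2 X^{2}}$ ($P{\left(X \right)} = \sqrt{\left(-3 + 2 X^{2}\right) + X} = \sqrt{-3 + X + 2 X^{2}}$)
$\frac{1}{P{\left(1482 \right)} + 1177735} = \frac{1}{\sqrt{-3 + 1482 + 2 \cdot 1482^{2}} + 1177735} = \frac{1}{\sqrt{-3 + 1482 + 2 \cdot 2196324} + 1177735} = \frac{1}{\sqrt{-3 + 1482 + 4392648} + 1177735} = \frac{1}{\sqrt{4394127} + 1177735} = \frac{1}{1177735 + \sqrt{4394127}}$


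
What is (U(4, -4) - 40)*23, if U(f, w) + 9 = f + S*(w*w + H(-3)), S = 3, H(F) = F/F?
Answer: 138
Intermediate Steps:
H(F) = 1
U(f, w) = -6 + f + 3*w² (U(f, w) = -9 + (f + 3*(w*w + 1)) = -9 + (f + 3*(w² + 1)) = -9 + (f + 3*(1 + w²)) = -9 + (f + (3 + 3*w²)) = -9 + (3 + f + 3*w²) = -6 + f + 3*w²)
(U(4, -4) - 40)*23 = ((-6 + 4 + 3*(-4)²) - 40)*23 = ((-6 + 4 + 3*16) - 40)*23 = ((-6 + 4 + 48) - 40)*23 = (46 - 40)*23 = 6*23 = 138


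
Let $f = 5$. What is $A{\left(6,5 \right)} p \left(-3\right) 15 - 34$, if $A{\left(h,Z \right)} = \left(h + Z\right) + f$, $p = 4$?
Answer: $-2914$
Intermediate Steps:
$A{\left(h,Z \right)} = 5 + Z + h$ ($A{\left(h,Z \right)} = \left(h + Z\right) + 5 = \left(Z + h\right) + 5 = 5 + Z + h$)
$A{\left(6,5 \right)} p \left(-3\right) 15 - 34 = \left(5 + 5 + 6\right) 4 \left(-3\right) 15 - 34 = 16 \cdot 4 \left(-3\right) 15 - 34 = 64 \left(-3\right) 15 - 34 = \left(-192\right) 15 - 34 = -2880 - 34 = -2914$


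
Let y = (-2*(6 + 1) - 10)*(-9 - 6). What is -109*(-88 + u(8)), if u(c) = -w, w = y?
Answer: 48832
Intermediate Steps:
y = 360 (y = (-2*7 - 10)*(-15) = (-14 - 10)*(-15) = -24*(-15) = 360)
w = 360
u(c) = -360 (u(c) = -1*360 = -360)
-109*(-88 + u(8)) = -109*(-88 - 360) = -109*(-448) = 48832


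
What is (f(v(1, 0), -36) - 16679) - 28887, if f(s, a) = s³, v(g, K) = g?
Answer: -45565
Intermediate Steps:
(f(v(1, 0), -36) - 16679) - 28887 = (1³ - 16679) - 28887 = (1 - 16679) - 28887 = -16678 - 28887 = -45565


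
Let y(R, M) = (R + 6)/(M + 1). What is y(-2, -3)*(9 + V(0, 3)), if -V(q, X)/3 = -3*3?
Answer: -72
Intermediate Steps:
y(R, M) = (6 + R)/(1 + M)
V(q, X) = 27 (V(q, X) = -(-9)*3 = -3*(-9) = 27)
y(-2, -3)*(9 + V(0, 3)) = ((6 - 2)/(1 - 3))*(9 + 27) = (4/(-2))*36 = -½*4*36 = -2*36 = -72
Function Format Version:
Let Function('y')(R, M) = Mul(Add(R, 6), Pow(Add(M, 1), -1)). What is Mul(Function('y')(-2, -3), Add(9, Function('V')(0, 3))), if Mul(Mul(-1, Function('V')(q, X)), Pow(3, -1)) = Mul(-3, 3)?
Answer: -72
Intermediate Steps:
Function('y')(R, M) = Mul(Pow(Add(1, M), -1), Add(6, R)) (Function('y')(R, M) = Mul(Add(6, R), Pow(Add(1, M), -1)) = Mul(Pow(Add(1, M), -1), Add(6, R)))
Function('V')(q, X) = 27 (Function('V')(q, X) = Mul(-3, Mul(-3, 3)) = Mul(-3, -9) = 27)
Mul(Function('y')(-2, -3), Add(9, Function('V')(0, 3))) = Mul(Mul(Pow(Add(1, -3), -1), Add(6, -2)), Add(9, 27)) = Mul(Mul(Pow(-2, -1), 4), 36) = Mul(Mul(Rational(-1, 2), 4), 36) = Mul(-2, 36) = -72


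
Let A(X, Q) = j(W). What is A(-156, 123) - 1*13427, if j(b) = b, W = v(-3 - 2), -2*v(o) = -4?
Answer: -13425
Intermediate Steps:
v(o) = 2 (v(o) = -½*(-4) = 2)
W = 2
A(X, Q) = 2
A(-156, 123) - 1*13427 = 2 - 1*13427 = 2 - 13427 = -13425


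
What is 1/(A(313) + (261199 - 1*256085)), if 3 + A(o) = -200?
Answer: 1/4911 ≈ 0.00020362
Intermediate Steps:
A(o) = -203 (A(o) = -3 - 200 = -203)
1/(A(313) + (261199 - 1*256085)) = 1/(-203 + (261199 - 1*256085)) = 1/(-203 + (261199 - 256085)) = 1/(-203 + 5114) = 1/4911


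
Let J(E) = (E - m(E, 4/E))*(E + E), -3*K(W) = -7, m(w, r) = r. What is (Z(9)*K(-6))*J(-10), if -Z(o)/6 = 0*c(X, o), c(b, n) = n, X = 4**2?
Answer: 0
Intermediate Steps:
X = 16
K(W) = 7/3 (K(W) = -1/3*(-7) = 7/3)
Z(o) = 0 (Z(o) = -0*o = -6*0 = 0)
J(E) = 2*E*(E - 4/E) (J(E) = (E - 4/E)*(E + E) = (E - 4/E)*(2*E) = 2*E*(E - 4/E))
(Z(9)*K(-6))*J(-10) = (0*(7/3))*(-8 + 2*(-10)**2) = 0*(-8 + 2*100) = 0*(-8 + 200) = 0*192 = 0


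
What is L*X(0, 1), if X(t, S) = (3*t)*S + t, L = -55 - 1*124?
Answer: 0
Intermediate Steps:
L = -179 (L = -55 - 124 = -179)
X(t, S) = t + 3*S*t (X(t, S) = 3*S*t + t = t + 3*S*t)
L*X(0, 1) = -0*(1 + 3*1) = -0*(1 + 3) = -0*4 = -179*0 = 0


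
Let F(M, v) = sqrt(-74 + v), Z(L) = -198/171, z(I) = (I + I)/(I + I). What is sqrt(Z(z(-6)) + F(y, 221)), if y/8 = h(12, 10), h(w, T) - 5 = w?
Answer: sqrt(-418 + 2527*sqrt(3))/19 ≈ 3.3116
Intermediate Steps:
h(w, T) = 5 + w
z(I) = 1 (z(I) = (2*I)/((2*I)) = (2*I)*(1/(2*I)) = 1)
Z(L) = -22/19 (Z(L) = -198*1/171 = -22/19)
y = 136 (y = 8*(5 + 12) = 8*17 = 136)
sqrt(Z(z(-6)) + F(y, 221)) = sqrt(-22/19 + sqrt(-74 + 221)) = sqrt(-22/19 + sqrt(147)) = sqrt(-22/19 + 7*sqrt(3))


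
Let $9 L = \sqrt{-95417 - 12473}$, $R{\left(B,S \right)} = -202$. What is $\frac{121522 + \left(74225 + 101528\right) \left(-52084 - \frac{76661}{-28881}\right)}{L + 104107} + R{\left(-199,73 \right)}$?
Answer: $\frac{- 648218 \sqrt{107890} + 264964715121331 i}{3209 \left(\sqrt{107890} - 936963 i\right)} \approx -88124.0 + 30.822 i$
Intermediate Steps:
$L = \frac{i \sqrt{107890}}{9}$ ($L = \frac{\sqrt{-95417 - 12473}}{9} = \frac{\sqrt{-107890}}{9} = \frac{i \sqrt{107890}}{9} \approx 36.496 i$)
$\frac{121522 + \left(74225 + 101528\right) \left(-52084 - \frac{76661}{-28881}\right)}{L + 104107} + R{\left(-199,73 \right)} = \frac{121522 + \left(74225 + 101528\right) \left(-52084 - \frac{76661}{-28881}\right)}{\frac{i \sqrt{107890}}{9} + 104107} - 202 = \frac{121522 + 175753 \left(-52084 - - \frac{76661}{28881}\right)}{104107 + \frac{i \sqrt{107890}}{9}} - 202 = \frac{121522 + 175753 \left(-52084 + \frac{76661}{28881}\right)}{104107 + \frac{i \sqrt{107890}}{9}} - 202 = \frac{121522 + 175753 \left(- \frac{1504161343}{28881}\right)}{104107 + \frac{i \sqrt{107890}}{9}} - 202 = \frac{121522 - \frac{264360868516279}{28881}}{104107 + \frac{i \sqrt{107890}}{9}} - 202 = - \frac{264357358839397}{28881 \left(104107 + \frac{i \sqrt{107890}}{9}\right)} - 202 = -202 - \frac{264357358839397}{28881 \left(104107 + \frac{i \sqrt{107890}}{9}\right)}$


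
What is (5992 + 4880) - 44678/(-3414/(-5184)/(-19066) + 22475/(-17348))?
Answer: 4198268190471480/92560271353 ≈ 45357.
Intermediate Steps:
(5992 + 4880) - 44678/(-3414/(-5184)/(-19066) + 22475/(-17348)) = 10872 - 44678/(-3414*(-1/5184)*(-1/19066) + 22475*(-1/17348)) = 10872 - 44678/((569/864)*(-1/19066) - 22475/17348) = 10872 - 44678/(-569/16473024 - 22475/17348) = 10872 - 44678/(-92560271353/71443505088) = 10872 - 44678*(-71443505088/92560271353) = 10872 + 3191952920321664/92560271353 = 4198268190471480/92560271353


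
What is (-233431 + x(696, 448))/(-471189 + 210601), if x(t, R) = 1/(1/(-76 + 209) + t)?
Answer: 10804237053/12061185286 ≈ 0.89579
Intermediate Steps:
x(t, R) = 1/(1/133 + t)
(-233431 + x(696, 448))/(-471189 + 210601) = (-233431 + 133/(1 + 133*696))/(-471189 + 210601) = (-233431 + 133/(1 + 92568))/(-260588) = (-233431 + 133/92569)*(-1/260588) = -21608474106/92569*(-1/260588) = 10804237053/12061185286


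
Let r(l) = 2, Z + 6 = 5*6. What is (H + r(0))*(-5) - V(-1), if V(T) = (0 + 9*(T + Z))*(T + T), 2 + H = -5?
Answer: 439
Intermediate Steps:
H = -7 (H = -2 - 5 = -7)
Z = 24 (Z = -6 + 5*6 = -6 + 30 = 24)
V(T) = 2*T*(216 + 9*T) (V(T) = (0 + 9*(T + 24))*(T + T) = (0 + 9*(24 + T))*(2*T) = (0 + (216 + 9*T))*(2*T) = (216 + 9*T)*(2*T) = 2*T*(216 + 9*T))
(H + r(0))*(-5) - V(-1) = (-7 + 2)*(-5) - 18*(-1)*(24 - 1) = -5*(-5) - 18*(-1)*23 = 25 - 1*(-414) = 25 + 414 = 439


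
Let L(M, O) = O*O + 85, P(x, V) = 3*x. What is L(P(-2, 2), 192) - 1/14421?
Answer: 532841528/14421 ≈ 36949.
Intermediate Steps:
L(M, O) = 85 + O**2 (L(M, O) = O**2 + 85 = 85 + O**2)
L(P(-2, 2), 192) - 1/14421 = (85 + 192**2) - 1/14421 = (85 + 36864) - 1*1/14421 = 36949 - 1/14421 = 532841528/14421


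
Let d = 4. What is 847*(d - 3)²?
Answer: 847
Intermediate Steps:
847*(d - 3)² = 847*(4 - 3)² = 847*1² = 847*1 = 847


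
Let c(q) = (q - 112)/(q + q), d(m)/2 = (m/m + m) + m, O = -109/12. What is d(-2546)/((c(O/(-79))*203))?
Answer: 2219676/21531601 ≈ 0.10309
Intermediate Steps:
O = -109/12 (O = -109*1/12 = -109/12 ≈ -9.0833)
d(m) = 2 + 4*m (d(m) = 2*((m/m + m) + m) = 2*((1 + m) + m) = 2*(1 + 2*m) = 2 + 4*m)
c(q) = (-112 + q)/(2*q) (c(q) = (-112 + q)/((2*q)) = (-112 + q)*(1/(2*q)) = (-112 + q)/(2*q))
d(-2546)/((c(O/(-79))*203)) = (2 + 4*(-2546))/((((-112 - 109/12/(-79))/(2*((-109/12/(-79)))))*203)) = (2 - 10184)/((((-112 - 109/12*(-1/79))/(2*((-109/12*(-1/79)))))*203)) = -10182*109/(96222*(-112 + 109/948)) = -10182/(((½)*(948/109)*(-106067/948))*203) = -10182/((-106067/218*203)) = -10182/(-21531601/218) = -10182*(-218/21531601) = 2219676/21531601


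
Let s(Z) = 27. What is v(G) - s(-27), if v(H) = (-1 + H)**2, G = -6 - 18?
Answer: 598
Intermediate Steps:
G = -24
v(G) - s(-27) = (-1 - 24)**2 - 1*27 = (-25)**2 - 27 = 625 - 27 = 598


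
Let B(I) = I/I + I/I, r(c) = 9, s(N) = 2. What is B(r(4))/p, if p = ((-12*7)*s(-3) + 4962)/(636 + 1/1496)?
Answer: 951457/3585912 ≈ 0.26533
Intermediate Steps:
B(I) = 2 (B(I) = 1 + 1 = 2)
p = 7171824/951457 (p = (-12*7*2 + 4962)/(636 + 1/1496) = (-84*2 + 4962)/(636 + 1/1496) = (-168 + 4962)/(951457/1496) = 4794*(1496/951457) = 7171824/951457 ≈ 7.5377)
B(r(4))/p = 2/(7171824/951457) = 2*(951457/7171824) = 951457/3585912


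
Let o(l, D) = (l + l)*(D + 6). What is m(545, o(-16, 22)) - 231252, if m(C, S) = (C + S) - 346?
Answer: -231949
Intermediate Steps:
o(l, D) = 2*l*(6 + D) (o(l, D) = (2*l)*(6 + D) = 2*l*(6 + D))
m(C, S) = -346 + C + S
m(545, o(-16, 22)) - 231252 = (-346 + 545 + 2*(-16)*(6 + 22)) - 231252 = (-346 + 545 + 2*(-16)*28) - 231252 = (-346 + 545 - 896) - 231252 = -697 - 231252 = -231949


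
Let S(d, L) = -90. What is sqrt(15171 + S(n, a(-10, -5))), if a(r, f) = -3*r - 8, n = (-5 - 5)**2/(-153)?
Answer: sqrt(15081) ≈ 122.80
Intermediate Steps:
n = -100/153 (n = (-10)**2*(-1/153) = 100*(-1/153) = -100/153 ≈ -0.65359)
a(r, f) = -8 - 3*r
sqrt(15171 + S(n, a(-10, -5))) = sqrt(15171 - 90) = sqrt(15081)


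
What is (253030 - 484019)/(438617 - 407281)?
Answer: -230989/31336 ≈ -7.3714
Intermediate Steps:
(253030 - 484019)/(438617 - 407281) = -230989/31336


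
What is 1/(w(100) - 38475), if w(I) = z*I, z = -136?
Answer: -1/52075 ≈ -1.9203e-5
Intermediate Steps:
w(I) = -136*I
1/(w(100) - 38475) = 1/(-136*100 - 38475) = 1/(-13600 - 38475) = 1/(-52075) = -1/52075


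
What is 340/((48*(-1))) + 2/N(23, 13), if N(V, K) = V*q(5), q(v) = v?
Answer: -9751/1380 ≈ -7.0659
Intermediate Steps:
N(V, K) = 5*V (N(V, K) = V*5 = 5*V)
340/((48*(-1))) + 2/N(23, 13) = 340/((48*(-1))) + 2/((5*23)) = 340/(-48) + 2/115 = 340*(-1/48) + 2*(1/115) = -85/12 + 2/115 = -9751/1380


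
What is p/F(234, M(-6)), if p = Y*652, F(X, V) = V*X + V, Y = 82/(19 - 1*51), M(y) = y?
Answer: 6683/5640 ≈ 1.1849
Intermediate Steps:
Y = -41/16 (Y = 82/(19 - 51) = 82/(-32) = 82*(-1/32) = -41/16 ≈ -2.5625)
F(X, V) = V + V*X
p = -6683/4 (p = -41/16*652 = -6683/4 ≈ -1670.8)
p/F(234, M(-6)) = -6683*(-1/(6*(1 + 234)))/4 = -6683/(4*((-6*235))) = -6683/4/(-1410) = -6683/4*(-1/1410) = 6683/5640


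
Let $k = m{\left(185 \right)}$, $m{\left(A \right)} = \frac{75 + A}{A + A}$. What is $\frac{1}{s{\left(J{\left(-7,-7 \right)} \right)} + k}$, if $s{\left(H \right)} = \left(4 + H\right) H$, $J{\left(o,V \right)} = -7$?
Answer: $\frac{37}{803} \approx 0.046077$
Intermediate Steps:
$m{\left(A \right)} = \frac{75 + A}{2 A}$
$k = \frac{26}{37}$ ($k = \frac{75 + 185}{2 \cdot 185} = \frac{1}{2} \cdot \frac{1}{185} \cdot 260 = \frac{26}{37} \approx 0.7027$)
$s{\left(H \right)} = H \left(4 + H\right)$
$\frac{1}{s{\left(J{\left(-7,-7 \right)} \right)} + k} = \frac{1}{- 7 \left(4 - 7\right) + \frac{26}{37}} = \frac{1}{\left(-7\right) \left(-3\right) + \frac{26}{37}} = \frac{1}{21 + \frac{26}{37}} = \frac{1}{\frac{803}{37}} = \frac{37}{803}$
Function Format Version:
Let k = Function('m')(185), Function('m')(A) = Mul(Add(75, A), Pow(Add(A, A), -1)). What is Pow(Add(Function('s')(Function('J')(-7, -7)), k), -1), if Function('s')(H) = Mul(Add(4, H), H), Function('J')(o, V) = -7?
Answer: Rational(37, 803) ≈ 0.046077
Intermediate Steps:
Function('m')(A) = Mul(Rational(1, 2), Pow(A, -1), Add(75, A)) (Function('m')(A) = Mul(Add(75, A), Pow(Mul(2, A), -1)) = Mul(Add(75, A), Mul(Rational(1, 2), Pow(A, -1))) = Mul(Rational(1, 2), Pow(A, -1), Add(75, A)))
k = Rational(26, 37) (k = Mul(Rational(1, 2), Pow(185, -1), Add(75, 185)) = Mul(Rational(1, 2), Rational(1, 185), 260) = Rational(26, 37) ≈ 0.70270)
Function('s')(H) = Mul(H, Add(4, H))
Pow(Add(Function('s')(Function('J')(-7, -7)), k), -1) = Pow(Add(Mul(-7, Add(4, -7)), Rational(26, 37)), -1) = Pow(Add(Mul(-7, -3), Rational(26, 37)), -1) = Pow(Add(21, Rational(26, 37)), -1) = Pow(Rational(803, 37), -1) = Rational(37, 803)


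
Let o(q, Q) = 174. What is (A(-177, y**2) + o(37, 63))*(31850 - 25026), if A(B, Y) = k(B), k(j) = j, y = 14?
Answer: -20472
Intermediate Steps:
A(B, Y) = B
(A(-177, y**2) + o(37, 63))*(31850 - 25026) = (-177 + 174)*(31850 - 25026) = -3*6824 = -20472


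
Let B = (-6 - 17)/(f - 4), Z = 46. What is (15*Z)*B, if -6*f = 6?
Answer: 3174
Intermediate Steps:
f = -1 (f = -⅙*6 = -1)
B = 23/5 (B = (-6 - 17)/(-1 - 4) = -23/(-5) = -23*(-⅕) = 23/5 ≈ 4.6000)
(15*Z)*B = (15*46)*(23/5) = 690*(23/5) = 3174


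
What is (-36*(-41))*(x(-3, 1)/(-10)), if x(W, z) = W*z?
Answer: 2214/5 ≈ 442.80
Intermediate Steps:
(-36*(-41))*(x(-3, 1)/(-10)) = (-36*(-41))*(-3*1/(-10)) = 1476*(-3*(-⅒)) = 1476*(3/10) = 2214/5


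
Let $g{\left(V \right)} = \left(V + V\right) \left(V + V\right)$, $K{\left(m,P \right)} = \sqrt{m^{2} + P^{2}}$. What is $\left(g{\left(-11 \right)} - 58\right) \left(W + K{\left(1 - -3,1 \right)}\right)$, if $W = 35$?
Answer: $14910 + 426 \sqrt{17} \approx 16666.0$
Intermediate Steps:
$K{\left(m,P \right)} = \sqrt{P^{2} + m^{2}}$
$g{\left(V \right)} = 4 V^{2}$ ($g{\left(V \right)} = 2 V 2 V = 4 V^{2}$)
$\left(g{\left(-11 \right)} - 58\right) \left(W + K{\left(1 - -3,1 \right)}\right) = \left(4 \left(-11\right)^{2} - 58\right) \left(35 + \sqrt{1^{2} + \left(1 - -3\right)^{2}}\right) = \left(4 \cdot 121 - 58\right) \left(35 + \sqrt{1 + \left(1 + 3\right)^{2}}\right) = \left(484 - 58\right) \left(35 + \sqrt{1 + 4^{2}}\right) = 426 \left(35 + \sqrt{1 + 16}\right) = 426 \left(35 + \sqrt{17}\right) = 14910 + 426 \sqrt{17}$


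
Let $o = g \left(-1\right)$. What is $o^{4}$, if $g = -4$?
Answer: $256$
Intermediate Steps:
$o = 4$ ($o = \left(-4\right) \left(-1\right) = 4$)
$o^{4} = 4^{4} = 256$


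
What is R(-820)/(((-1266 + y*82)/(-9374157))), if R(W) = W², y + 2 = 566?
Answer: -6866212600/49 ≈ -1.4013e+8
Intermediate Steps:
y = 564 (y = -2 + 566 = 564)
R(-820)/(((-1266 + y*82)/(-9374157))) = (-820)²/(((-1266 + 564*82)/(-9374157))) = 672400/(((-1266 + 46248)*(-1/9374157))) = 672400/((44982*(-1/9374157))) = 672400/(-98/20423) = 672400*(-20423/98) = -6866212600/49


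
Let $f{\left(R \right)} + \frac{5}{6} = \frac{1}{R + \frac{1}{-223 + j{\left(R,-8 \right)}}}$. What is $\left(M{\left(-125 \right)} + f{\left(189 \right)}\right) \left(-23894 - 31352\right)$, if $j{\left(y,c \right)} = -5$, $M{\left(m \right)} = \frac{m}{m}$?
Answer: $- \frac{1228090957}{129273} \approx -9500.0$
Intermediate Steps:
$M{\left(m \right)} = 1$
$f{\left(R \right)} = - \frac{5}{6} + \frac{1}{- \frac{1}{228} + R}$ ($f{\left(R \right)} = - \frac{5}{6} + \frac{1}{R + \frac{1}{-223 - 5}} = - \frac{5}{6} + \frac{1}{R + \frac{1}{-228}} = - \frac{5}{6} + \frac{1}{R - \frac{1}{228}} = - \frac{5}{6} + \frac{1}{- \frac{1}{228} + R}$)
$\left(M{\left(-125 \right)} + f{\left(189 \right)}\right) \left(-23894 - 31352\right) = \left(1 + \frac{-1373 + 1140 \cdot 189}{6 \left(1 - 43092\right)}\right) \left(-23894 - 31352\right) = \left(1 + \frac{-1373 + 215460}{6 \left(1 - 43092\right)}\right) \left(-55246\right) = \left(1 + \frac{1}{6} \frac{1}{-43091} \cdot 214087\right) \left(-55246\right) = \left(1 + \frac{1}{6} \left(- \frac{1}{43091}\right) 214087\right) \left(-55246\right) = \left(1 - \frac{214087}{258546}\right) \left(-55246\right) = \frac{44459}{258546} \left(-55246\right) = - \frac{1228090957}{129273}$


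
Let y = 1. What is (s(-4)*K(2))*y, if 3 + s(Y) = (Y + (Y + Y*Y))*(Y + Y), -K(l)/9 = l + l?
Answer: 2412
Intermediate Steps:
K(l) = -18*l (K(l) = -9*(l + l) = -18*l)
s(Y) = -3 + 2*Y*(Y² + 2*Y) (s(Y) = -3 + (Y + (Y + Y*Y))*(Y + Y) = -3 + (Y + (Y + Y²))*(2*Y) = -3 + (Y² + 2*Y)*(2*Y) = -3 + 2*Y*(Y² + 2*Y))
(s(-4)*K(2))*y = ((-3 + 2*(-4)³ + 4*(-4)²)*(-18*2))*1 = ((-3 + 2*(-64) + 4*16)*(-36))*1 = ((-3 - 128 + 64)*(-36))*1 = -67*(-36)*1 = 2412*1 = 2412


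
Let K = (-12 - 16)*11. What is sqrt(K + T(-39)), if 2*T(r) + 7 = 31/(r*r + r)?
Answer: I*sqrt(684131955)/1482 ≈ 17.649*I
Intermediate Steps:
K = -308 (K = -28*11 = -308)
T(r) = -7/2 + 31/(2*(r + r**2)) (T(r) = -7/2 + (31/(r*r + r))/2 = -7/2 + (31/(r**2 + r))/2 = -7/2 + (31/(r + r**2))/2 = -7/2 + 31/(2*(r + r**2)))
sqrt(K + T(-39)) = sqrt(-308 + (1/2)*(31 - 7*(-39) - 7*(-39)**2)/(-39*(1 - 39))) = sqrt(-308 + (1/2)*(-1/39)*(31 + 273 - 7*1521)/(-38)) = sqrt(-308 + (1/2)*(-1/39)*(-1/38)*(31 + 273 - 10647)) = sqrt(-308 + (1/2)*(-1/39)*(-1/38)*(-10343)) = sqrt(-308 - 10343/2964) = sqrt(-923255/2964) = I*sqrt(684131955)/1482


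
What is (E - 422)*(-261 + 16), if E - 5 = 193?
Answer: 54880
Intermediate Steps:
E = 198 (E = 5 + 193 = 198)
(E - 422)*(-261 + 16) = (198 - 422)*(-261 + 16) = -224*(-245) = 54880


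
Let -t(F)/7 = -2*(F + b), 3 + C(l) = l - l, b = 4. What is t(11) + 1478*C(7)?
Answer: -4224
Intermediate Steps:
C(l) = -3 (C(l) = -3 + (l - l) = -3 + 0 = -3)
t(F) = 56 + 14*F (t(F) = -(-14)*(F + 4) = -(-14)*(4 + F) = -7*(-8 - 2*F) = 56 + 14*F)
t(11) + 1478*C(7) = (56 + 14*11) + 1478*(-3) = (56 + 154) - 4434 = 210 - 4434 = -4224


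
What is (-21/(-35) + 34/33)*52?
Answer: 13988/165 ≈ 84.776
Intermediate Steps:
(-21/(-35) + 34/33)*52 = (-21*(-1/35) + 34*(1/33))*52 = (3/5 + 34/33)*52 = (269/165)*52 = 13988/165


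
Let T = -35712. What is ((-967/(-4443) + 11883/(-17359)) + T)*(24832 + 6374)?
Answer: -28650863573030720/25708679 ≈ -1.1144e+9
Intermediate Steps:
((-967/(-4443) + 11883/(-17359)) + T)*(24832 + 6374) = ((-967/(-4443) + 11883/(-17359)) - 35712)*(24832 + 6374) = ((-967*(-1/4443) + 11883*(-1/17359)) - 35712)*31206 = ((967/4443 - 11883/17359) - 35712)*31206 = (-36010016/77126037 - 35712)*31206 = -2754361043360/77126037*31206 = -28650863573030720/25708679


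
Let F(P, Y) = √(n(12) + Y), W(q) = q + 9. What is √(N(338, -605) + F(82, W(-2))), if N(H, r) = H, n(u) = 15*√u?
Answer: √(338 + √(7 + 30*√3)) ≈ 18.592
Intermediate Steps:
W(q) = 9 + q
F(P, Y) = √(Y + 30*√3) (F(P, Y) = √(15*√12 + Y) = √(15*(2*√3) + Y) = √(30*√3 + Y) = √(Y + 30*√3))
√(N(338, -605) + F(82, W(-2))) = √(338 + √((9 - 2) + 30*√3)) = √(338 + √(7 + 30*√3))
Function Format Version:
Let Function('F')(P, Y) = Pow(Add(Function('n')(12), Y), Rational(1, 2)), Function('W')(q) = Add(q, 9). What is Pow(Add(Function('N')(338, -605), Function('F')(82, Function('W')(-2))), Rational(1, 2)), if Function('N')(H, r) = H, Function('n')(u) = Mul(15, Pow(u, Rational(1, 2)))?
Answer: Pow(Add(338, Pow(Add(7, Mul(30, Pow(3, Rational(1, 2)))), Rational(1, 2))), Rational(1, 2)) ≈ 18.592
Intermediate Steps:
Function('W')(q) = Add(9, q)
Function('F')(P, Y) = Pow(Add(Y, Mul(30, Pow(3, Rational(1, 2)))), Rational(1, 2)) (Function('F')(P, Y) = Pow(Add(Mul(15, Pow(12, Rational(1, 2))), Y), Rational(1, 2)) = Pow(Add(Mul(15, Mul(2, Pow(3, Rational(1, 2)))), Y), Rational(1, 2)) = Pow(Add(Mul(30, Pow(3, Rational(1, 2))), Y), Rational(1, 2)) = Pow(Add(Y, Mul(30, Pow(3, Rational(1, 2)))), Rational(1, 2)))
Pow(Add(Function('N')(338, -605), Function('F')(82, Function('W')(-2))), Rational(1, 2)) = Pow(Add(338, Pow(Add(Add(9, -2), Mul(30, Pow(3, Rational(1, 2)))), Rational(1, 2))), Rational(1, 2)) = Pow(Add(338, Pow(Add(7, Mul(30, Pow(3, Rational(1, 2)))), Rational(1, 2))), Rational(1, 2))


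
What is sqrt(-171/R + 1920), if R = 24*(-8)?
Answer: sqrt(122937)/8 ≈ 43.828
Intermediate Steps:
R = -192
sqrt(-171/R + 1920) = sqrt(-171/(-192) + 1920) = sqrt(-171*(-1/192) + 1920) = sqrt(57/64 + 1920) = sqrt(122937/64) = sqrt(122937)/8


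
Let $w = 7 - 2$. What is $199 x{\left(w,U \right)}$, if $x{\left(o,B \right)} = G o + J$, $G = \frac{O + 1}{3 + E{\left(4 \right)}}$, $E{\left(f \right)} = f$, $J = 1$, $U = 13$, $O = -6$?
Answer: $- \frac{3582}{7} \approx -511.71$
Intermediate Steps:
$G = - \frac{5}{7}$ ($G = \frac{-6 + 1}{3 + 4} = - \frac{5}{7} \approx -0.71429$)
$w = 5$ ($w = 7 - 2 = 5$)
$x{\left(o,B \right)} = 1 - \frac{5 o}{7}$ ($x{\left(o,B \right)} = - \frac{5 o}{7} + 1 = 1 - \frac{5 o}{7}$)
$199 x{\left(w,U \right)} = 199 \left(1 - \frac{25}{7}\right) = 199 \left(- \frac{18}{7}\right) = - \frac{3582}{7}$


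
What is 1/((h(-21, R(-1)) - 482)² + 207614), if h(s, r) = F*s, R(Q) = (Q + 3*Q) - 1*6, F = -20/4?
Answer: 1/349743 ≈ 2.8592e-6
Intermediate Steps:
F = -5 (F = -20*¼ = -5)
R(Q) = -6 + 4*Q (R(Q) = 4*Q - 6 = -6 + 4*Q)
h(s, r) = -5*s
1/((h(-21, R(-1)) - 482)² + 207614) = 1/((-5*(-21) - 482)² + 207614) = 1/((105 - 482)² + 207614) = 1/((-377)² + 207614) = 1/(142129 + 207614) = 1/349743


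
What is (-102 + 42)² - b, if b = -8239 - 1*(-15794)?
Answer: -3955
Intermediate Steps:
b = 7555 (b = -8239 + 15794 = 7555)
(-102 + 42)² - b = (-102 + 42)² - 1*7555 = (-60)² - 7555 = 3600 - 7555 = -3955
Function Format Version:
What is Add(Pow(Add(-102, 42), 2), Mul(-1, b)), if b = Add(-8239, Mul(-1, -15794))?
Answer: -3955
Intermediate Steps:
b = 7555 (b = Add(-8239, 15794) = 7555)
Add(Pow(Add(-102, 42), 2), Mul(-1, b)) = Add(Pow(Add(-102, 42), 2), Mul(-1, 7555)) = Add(Pow(-60, 2), -7555) = Add(3600, -7555) = -3955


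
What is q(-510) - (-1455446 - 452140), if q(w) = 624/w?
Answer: 162144706/85 ≈ 1.9076e+6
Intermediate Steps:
q(-510) - (-1455446 - 452140) = 624/(-510) - (-1455446 - 452140) = 624*(-1/510) - 1*(-1907586) = -104/85 + 1907586 = 162144706/85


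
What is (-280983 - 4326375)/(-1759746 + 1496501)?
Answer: 28266/1615 ≈ 17.502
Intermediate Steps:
(-280983 - 4326375)/(-1759746 + 1496501) = -4607358/(-263245) = -4607358*(-1/263245) = 28266/1615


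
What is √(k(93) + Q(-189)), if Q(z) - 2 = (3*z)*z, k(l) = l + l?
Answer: √107351 ≈ 327.64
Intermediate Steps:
k(l) = 2*l
Q(z) = 2 + 3*z² (Q(z) = 2 + (3*z)*z = 2 + 3*z²)
√(k(93) + Q(-189)) = √(2*93 + (2 + 3*(-189)²)) = √(186 + (2 + 3*35721)) = √(186 + (2 + 107163)) = √(186 + 107165) = √107351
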